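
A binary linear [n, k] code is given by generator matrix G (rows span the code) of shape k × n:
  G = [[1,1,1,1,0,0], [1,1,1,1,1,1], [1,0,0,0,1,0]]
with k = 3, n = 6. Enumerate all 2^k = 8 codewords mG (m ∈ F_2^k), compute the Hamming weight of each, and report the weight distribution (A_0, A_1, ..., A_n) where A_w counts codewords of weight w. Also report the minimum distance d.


Weight distribution: A_0 = 1, A_2 = 3, A_4 = 3, A_6 = 1. Minimum distance d = 2.

Enumerate all 2^3 = 8 messages m ∈ F_2^3.
For each, compute codeword c = mG in F_2^6, then tally its weight.
  m = 000 → c = 000000, weight = 0.
  m = 100 → c = 111100, weight = 4.
  m = 010 → c = 111111, weight = 6.
  m = 110 → c = 000011, weight = 2.
  m = 001 → c = 100010, weight = 2.
  m = 101 → c = 011110, weight = 4.
  m = 011 → c = 011101, weight = 4.
  m = 111 → c = 100001, weight = 2.
Tally weights:
  weight 0: 1 codewords.
  weight 2: 3 codewords.
  weight 4: 3 codewords.
  weight 6: 1 codewords.
Minimum distance d = smallest w > 0 with A_w > 0 = 2.
Sanity: Σ A_w = 8 = 2^3 = 8 ✓.


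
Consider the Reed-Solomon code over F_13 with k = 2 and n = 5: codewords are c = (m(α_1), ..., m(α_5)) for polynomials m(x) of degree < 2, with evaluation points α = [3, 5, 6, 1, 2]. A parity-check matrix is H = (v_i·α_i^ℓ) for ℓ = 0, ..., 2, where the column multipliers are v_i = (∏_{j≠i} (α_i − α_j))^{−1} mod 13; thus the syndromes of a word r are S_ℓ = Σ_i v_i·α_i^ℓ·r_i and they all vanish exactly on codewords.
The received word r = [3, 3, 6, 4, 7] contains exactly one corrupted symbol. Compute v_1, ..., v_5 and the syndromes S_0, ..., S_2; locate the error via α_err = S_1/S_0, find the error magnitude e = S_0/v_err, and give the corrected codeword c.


S = (7, 8, 11), error at position 1, error magnitude e = 6, c = [10, 3, 6, 4, 7].

Step 1: column multipliers v_i = (∏_{j≠i}(α_i − α_j))^{−1} mod 13.
  i = 1 (α = 3): (3−5)(3−6)(3−1)(3−2) = (−2)·(−3)·2·1 = 12 ≡ 12, so v_1 = 12^{−1} = 12 (mod 13).
  i = 2 (α = 5): (5−3)(5−6)(5−1)(5−2) = 2·(−1)·4·3 = −24 ≡ 2, so v_2 = 2^{−1} = 7 (mod 13).
  i = 3 (α = 6): (6−3)(6−5)(6−1)(6−2) = 3·1·5·4 = 60 ≡ 8, so v_3 = 8^{−1} = 5 (mod 13).
  i = 4 (α = 1): (1−3)(1−5)(1−6)(1−2) = (−2)·(−4)·(−5)·(−1) = 40 ≡ 1, so v_4 = 1^{−1} = 1 (mod 13).
  i = 5 (α = 2): (2−3)(2−5)(2−6)(2−1) = (−1)·(−3)·(−4)·1 = −12 ≡ 1, so v_5 = 1^{−1} = 1 (mod 13).
  v = [12, 7, 5, 1, 1].
Step 2: syndromes of r = [3, 3, 6, 4, 7] (all sums mod 13).
  S_0 = Σ v_i r_i = 12·3 + 7·3 + 5·6 + 1·4 + 1·7 = 98 ≡ 7.
  S_1 = Σ v_i α_i r_i = 12·3·3 + 7·5·3 + 5·6·6 + 1·1·4 + 1·2·7 = 411 ≡ 8.
  α_i^2 mod 13 = [9, 12, 10, 1, 4].
  S_2 = Σ v_i α_i^2 r_i = 12·9·3 + 7·12·3 + 5·10·6 + 1·1·4 + 1·4·7 = 908 ≡ 11.
  S = (7, 8, 11) ≠ 0, so r is not a codeword (an error is present).
Step 3: locate the error. For a single error e at position i, S_ℓ = v_i·e·α_i^ℓ, so α_err = S_1/S_0.
  S_0^{−1} = 7^{−1} = 2 (mod 13), so α_err = 8·2 = 16 ≡ 3 = α_1. Error position i = 1.
  Consistency check: S_2/S_1 = 11·5 = 55 ≡ 3 = α_err ✓ (single-error assumption holds).
Step 4: error magnitude e = S_0/v_1 = S_0·∏_{j≠1}(α_1 − α_j) = 7·12 = 84 ≡ 6 (mod 13).
Step 5: correct position 1: c_1 = r_1 − e = 3 − 6 ≡ 10 (mod 13). Hence c = [10, 3, 6, 4, 7].
  Check: interpolating c through the α_i gives m(x) = 1 + 3·x (degree < 2) with m(α_i) = c_i for every i, so c is indeed a codeword.


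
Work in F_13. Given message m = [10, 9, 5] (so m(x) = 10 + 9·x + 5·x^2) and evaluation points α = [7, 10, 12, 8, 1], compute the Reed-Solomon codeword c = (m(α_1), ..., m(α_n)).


c = [6, 2, 6, 12, 11]

Message polynomial: m(x) = 10 + 9·x + 5·x^2 (mod 13).
For each evaluation point α_i, compute m(α_i) mod 13:
  α_1 = 7: Horner steps 5 → 5 → 6, so m(7) = 6.
  α_2 = 10: Horner steps 5 → 7 → 2, so m(10) = 2.
  α_3 = 12: Horner steps 5 → 4 → 6, so m(12) = 6.
  α_4 = 8: Horner steps 5 → 10 → 12, so m(8) = 12.
  α_5 = 1: Horner steps 5 → 1 → 11, so m(1) = 11.
Codeword c = [6, 2, 6, 12, 11] ∈ F_13^5.


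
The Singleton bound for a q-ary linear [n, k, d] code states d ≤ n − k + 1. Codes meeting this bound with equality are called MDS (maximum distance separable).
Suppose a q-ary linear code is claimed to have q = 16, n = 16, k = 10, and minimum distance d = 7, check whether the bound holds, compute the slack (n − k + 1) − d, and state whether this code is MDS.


Singleton RHS = n − k + 1 = 7, slack = 0, bound satisfied, MDS.

Singleton bound: d ≤ n − k + 1.
Here n = 16, k = 10, so n − k + 1 = 7.
Given d = 7, check d ≤ 7: YES.
Slack = (n − k + 1) − d = 0.
The code is MDS (slack = 0).
Description: the claimed parameters are [16, 10, 7]_16; such a code would be MDS (meets Singleton bound).


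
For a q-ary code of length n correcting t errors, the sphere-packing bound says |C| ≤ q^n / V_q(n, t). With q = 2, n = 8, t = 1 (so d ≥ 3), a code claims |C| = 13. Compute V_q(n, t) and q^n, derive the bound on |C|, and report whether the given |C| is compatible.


V_q(n, t) = 9, q^n = 256, Hamming bound = 28, |C| = 13 ≤ bound (satisfied).

Step 1: Compute V_q(n, t) = Σ_{j=0}^1 C(n, j) (q−1)^j.
  j = 0: C(8,0)·(1)^0 = 1·1 = 1.
  j = 1: C(8,1)·(1)^1 = 8·1 = 8.
  V_q(n, t) = 1 + 8 = 9.
Step 2: q^n = 2^8 = 256.
Step 3: Hamming bound ⌊q^n / V_q(n,t)⌋ = ⌊256/9⌋ = 28.
Step 4: Compare |C| = 13 to 28: satisfied.
The claimed |C| lies below the Hamming bound.


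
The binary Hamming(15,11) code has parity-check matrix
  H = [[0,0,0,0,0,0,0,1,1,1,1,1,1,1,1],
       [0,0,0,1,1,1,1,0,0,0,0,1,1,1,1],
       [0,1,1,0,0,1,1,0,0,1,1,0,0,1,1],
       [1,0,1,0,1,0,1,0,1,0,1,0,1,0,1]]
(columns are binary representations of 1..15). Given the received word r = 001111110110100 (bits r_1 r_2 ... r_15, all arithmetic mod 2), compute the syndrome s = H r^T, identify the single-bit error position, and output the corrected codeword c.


s = (0, 1, 1, 1)^T, error position = 7, corrected codeword c = 001111010110100

Compute s = H r^T mod 2 one row at a time:
  s_1 = 1 + 0 + 1 + 1 + 0 + 1 + 0 + 0 = 4 ≡ 0 (mod 2).
  s_2 = 1 + 1 + 1 + 1 + 0 + 1 + 0 + 0 = 5 ≡ 1 (mod 2).
  s_3 = 0 + 1 + 1 + 1 + 1 + 1 + 0 + 0 = 5 ≡ 1 (mod 2).
  s_4 = 0 + 1 + 1 + 1 + 0 + 1 + 1 + 0 = 5 ≡ 1 (mod 2).
s = (0, 1, 1, 1)^T — this equals column 7 of H (binary 0111), so error is at position 7.
Correct: flip bit 7 of r = 001111110110100 to get c = 001111010110100.


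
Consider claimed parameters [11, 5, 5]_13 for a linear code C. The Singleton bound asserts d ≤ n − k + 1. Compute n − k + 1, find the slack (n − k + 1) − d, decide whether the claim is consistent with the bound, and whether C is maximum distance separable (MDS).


Singleton RHS = n − k + 1 = 7, slack = 2, bound satisfied, not MDS.

Singleton bound: d ≤ n − k + 1.
Here n = 11, k = 5, so n − k + 1 = 7.
Given d = 5, check d ≤ 7: YES.
Slack = (n − k + 1) − d = 2.
The code is NOT MDS (slack = 2 > 0).
Description: the claimed parameters are [11, 5, 5]_13; such a code would be non-MDS.


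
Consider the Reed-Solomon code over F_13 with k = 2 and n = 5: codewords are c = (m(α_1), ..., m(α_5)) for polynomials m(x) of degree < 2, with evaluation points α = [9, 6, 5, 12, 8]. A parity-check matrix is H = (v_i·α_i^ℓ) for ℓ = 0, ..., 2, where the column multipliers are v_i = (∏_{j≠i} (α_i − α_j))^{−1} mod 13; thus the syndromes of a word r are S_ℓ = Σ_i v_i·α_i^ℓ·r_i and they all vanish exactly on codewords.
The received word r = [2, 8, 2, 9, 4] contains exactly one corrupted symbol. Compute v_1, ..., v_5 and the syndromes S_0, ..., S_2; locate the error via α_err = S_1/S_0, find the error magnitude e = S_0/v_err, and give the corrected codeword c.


S = (3, 2, 10), error at position 3, error magnitude e = 5, c = [2, 8, 10, 9, 4].

Step 1: column multipliers v_i = (∏_{j≠i}(α_i − α_j))^{−1} mod 13.
  i = 1 (α = 9): (9−6)(9−5)(9−12)(9−8) = 3·4·(−3)·1 = −36 ≡ 3, so v_1 = 3^{−1} = 9 (mod 13).
  i = 2 (α = 6): (6−9)(6−5)(6−12)(6−8) = (−3)·1·(−6)·(−2) = −36 ≡ 3, so v_2 = 3^{−1} = 9 (mod 13).
  i = 3 (α = 5): (5−9)(5−6)(5−12)(5−8) = (−4)·(−1)·(−7)·(−3) = 84 ≡ 6, so v_3 = 6^{−1} = 11 (mod 13).
  i = 4 (α = 12): (12−9)(12−6)(12−5)(12−8) = 3·6·7·4 = 504 ≡ 10, so v_4 = 10^{−1} = 4 (mod 13).
  i = 5 (α = 8): (8−9)(8−6)(8−5)(8−12) = (−1)·2·3·(−4) = 24 ≡ 11, so v_5 = 11^{−1} = 6 (mod 13).
  v = [9, 9, 11, 4, 6].
Step 2: syndromes of r = [2, 8, 2, 9, 4] (all sums mod 13).
  S_0 = Σ v_i r_i = 9·2 + 9·8 + 11·2 + 4·9 + 6·4 = 172 ≡ 3.
  S_1 = Σ v_i α_i r_i = 9·9·2 + 9·6·8 + 11·5·2 + 4·12·9 + 6·8·4 = 1328 ≡ 2.
  α_i^2 mod 13 = [3, 10, 12, 1, 12].
  S_2 = Σ v_i α_i^2 r_i = 9·3·2 + 9·10·8 + 11·12·2 + 4·1·9 + 6·12·4 = 1362 ≡ 10.
  S = (3, 2, 10) ≠ 0, so r is not a codeword (an error is present).
Step 3: locate the error. For a single error e at position i, S_ℓ = v_i·e·α_i^ℓ, so α_err = S_1/S_0.
  S_0^{−1} = 3^{−1} = 9 (mod 13), so α_err = 2·9 = 18 ≡ 5 = α_3. Error position i = 3.
  Consistency check: S_2/S_1 = 10·7 = 70 ≡ 5 = α_err ✓ (single-error assumption holds).
Step 4: error magnitude e = S_0/v_3 = S_0·∏_{j≠3}(α_3 − α_j) = 3·6 = 18 ≡ 5 (mod 13).
Step 5: correct position 3: c_3 = r_3 − e = 2 − 5 ≡ 10 (mod 13). Hence c = [2, 8, 10, 9, 4].
  Check: interpolating c through the α_i gives m(x) = 7 + 11·x (degree < 2) with m(α_i) = c_i for every i, so c is indeed a codeword.


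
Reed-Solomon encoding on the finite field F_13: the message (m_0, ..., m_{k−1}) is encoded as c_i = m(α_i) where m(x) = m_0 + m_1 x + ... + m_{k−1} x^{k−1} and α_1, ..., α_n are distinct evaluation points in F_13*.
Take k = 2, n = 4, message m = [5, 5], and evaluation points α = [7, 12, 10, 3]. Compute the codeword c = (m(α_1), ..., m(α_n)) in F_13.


c = [1, 0, 3, 7]

Message polynomial: m(x) = 5 + 5·x (mod 13).
For each evaluation point α_i, compute m(α_i) mod 13:
  α_1 = 7: Horner steps 5 → 1, so m(7) = 1.
  α_2 = 12: Horner steps 5 → 0, so m(12) = 0.
  α_3 = 10: Horner steps 5 → 3, so m(10) = 3.
  α_4 = 3: Horner steps 5 → 7, so m(3) = 7.
Codeword c = [1, 0, 3, 7] ∈ F_13^4.


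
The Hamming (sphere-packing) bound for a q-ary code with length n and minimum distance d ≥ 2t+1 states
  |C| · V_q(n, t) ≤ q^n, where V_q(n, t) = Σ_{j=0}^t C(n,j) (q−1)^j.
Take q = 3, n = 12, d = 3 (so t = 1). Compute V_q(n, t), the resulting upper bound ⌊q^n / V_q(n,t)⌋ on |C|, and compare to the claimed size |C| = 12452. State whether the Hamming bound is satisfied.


V_q(n, t) = 25, q^n = 531441, Hamming bound = 21257, |C| = 12452 ≤ bound (satisfied).

Step 1: Compute V_q(n, t) = Σ_{j=0}^1 C(n, j) (q−1)^j.
  j = 0: C(12,0)·(2)^0 = 1·1 = 1.
  j = 1: C(12,1)·(2)^1 = 12·2 = 24.
  V_q(n, t) = 1 + 24 = 25.
Step 2: q^n = 3^12 = 531441.
Step 3: Hamming bound ⌊q^n / V_q(n,t)⌋ = ⌊531441/25⌋ = 21257.
Step 4: Compare |C| = 12452 to 21257: satisfied.
The claimed |C| lies below the Hamming bound.


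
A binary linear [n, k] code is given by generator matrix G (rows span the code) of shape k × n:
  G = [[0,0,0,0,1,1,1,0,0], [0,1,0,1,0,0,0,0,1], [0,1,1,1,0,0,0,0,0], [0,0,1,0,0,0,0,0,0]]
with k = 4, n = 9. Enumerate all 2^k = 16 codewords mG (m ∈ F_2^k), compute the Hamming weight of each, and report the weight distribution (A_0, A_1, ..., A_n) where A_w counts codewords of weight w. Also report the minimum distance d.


Weight distribution: A_0 = 1, A_1 = 2, A_2 = 2, A_3 = 3, A_4 = 3, A_5 = 2, A_6 = 2, A_7 = 1. Minimum distance d = 1.

Enumerate all 2^4 = 16 messages m ∈ F_2^4.
For each, compute codeword c = mG in F_2^9, then tally its weight.
  m = 0000 → c = 000000000, weight = 0.
  m = 1000 → c = 000011100, weight = 3.
  m = 0100 → c = 010100001, weight = 3.
  m = 1100 → c = 010111101, weight = 6.
  m = 0010 → c = 011100000, weight = 3.
  m = 1010 → c = 011111100, weight = 6.
  m = 0110 → c = 001000001, weight = 2.
  m = 1110 → c = 001011101, weight = 5.
  m = 0001 → c = 001000000, weight = 1.
  m = 1001 → c = 001011100, weight = 4.
  m = 0101 → c = 011100001, weight = 4.
  m = 1101 → c = 011111101, weight = 7.
  m = 0011 → c = 010100000, weight = 2.
  m = 1011 → c = 010111100, weight = 5.
  m = 0111 → c = 000000001, weight = 1.
  m = 1111 → c = 000011101, weight = 4.
Tally weights:
  weight 0: 1 codewords.
  weight 1: 2 codewords.
  weight 2: 2 codewords.
  weight 3: 3 codewords.
  weight 4: 3 codewords.
  weight 5: 2 codewords.
  weight 6: 2 codewords.
  weight 7: 1 codewords.
Minimum distance d = smallest w > 0 with A_w > 0 = 1.
Sanity: Σ A_w = 16 = 2^4 = 16 ✓.


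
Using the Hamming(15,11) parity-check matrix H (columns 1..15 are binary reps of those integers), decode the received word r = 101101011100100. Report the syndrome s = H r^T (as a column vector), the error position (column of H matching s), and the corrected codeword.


s = (0, 1, 1, 0)^T, error position = 6, corrected codeword c = 101100011100100

Compute s = H r^T mod 2 one row at a time:
  s_1 = 1 + 1 + 1 + 0 + 0 + 1 + 0 + 0 = 4 ≡ 0 (mod 2).
  s_2 = 1 + 0 + 1 + 0 + 0 + 1 + 0 + 0 = 3 ≡ 1 (mod 2).
  s_3 = 0 + 1 + 1 + 0 + 1 + 0 + 0 + 0 = 3 ≡ 1 (mod 2).
  s_4 = 1 + 1 + 0 + 0 + 1 + 0 + 1 + 0 = 4 ≡ 0 (mod 2).
s = (0, 1, 1, 0)^T — this equals column 6 of H (binary 0110), so error is at position 6.
Correct: flip bit 6 of r = 101101011100100 to get c = 101100011100100.


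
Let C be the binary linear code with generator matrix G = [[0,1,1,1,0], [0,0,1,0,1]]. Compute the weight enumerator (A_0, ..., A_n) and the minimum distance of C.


Weight distribution: A_0 = 1, A_2 = 1, A_3 = 2. Minimum distance d = 2.

Enumerate all 2^2 = 4 messages m ∈ F_2^2.
For each, compute codeword c = mG in F_2^5, then tally its weight.
  m = 00 → c = 00000, weight = 0.
  m = 10 → c = 01110, weight = 3.
  m = 01 → c = 00101, weight = 2.
  m = 11 → c = 01011, weight = 3.
Tally weights:
  weight 0: 1 codewords.
  weight 2: 1 codewords.
  weight 3: 2 codewords.
Minimum distance d = smallest w > 0 with A_w > 0 = 2.
Sanity: Σ A_w = 4 = 2^2 = 4 ✓.


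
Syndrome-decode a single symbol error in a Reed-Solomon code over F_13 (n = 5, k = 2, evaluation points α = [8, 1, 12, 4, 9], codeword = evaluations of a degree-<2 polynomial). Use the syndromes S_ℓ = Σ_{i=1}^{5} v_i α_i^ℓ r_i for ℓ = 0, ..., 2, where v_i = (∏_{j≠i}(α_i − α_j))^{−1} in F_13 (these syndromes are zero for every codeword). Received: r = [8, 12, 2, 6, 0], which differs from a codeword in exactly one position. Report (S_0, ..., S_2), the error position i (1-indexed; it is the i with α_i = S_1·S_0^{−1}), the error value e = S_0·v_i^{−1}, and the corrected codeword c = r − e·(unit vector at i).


S = (5, 7, 2), error at position 4, error magnitude e = 5, c = [8, 12, 2, 1, 0].

Step 1: column multipliers v_i = (∏_{j≠i}(α_i − α_j))^{−1} mod 13.
  i = 1 (α = 8): (8−1)(8−12)(8−4)(8−9) = 7·(−4)·4·(−1) = 112 ≡ 8, so v_1 = 8^{−1} = 5 (mod 13).
  i = 2 (α = 1): (1−8)(1−12)(1−4)(1−9) = (−7)·(−11)·(−3)·(−8) = 1848 ≡ 2, so v_2 = 2^{−1} = 7 (mod 13).
  i = 3 (α = 12): (12−8)(12−1)(12−4)(12−9) = 4·11·8·3 = 1056 ≡ 3, so v_3 = 3^{−1} = 9 (mod 13).
  i = 4 (α = 4): (4−8)(4−1)(4−12)(4−9) = (−4)·3·(−8)·(−5) = −480 ≡ 1, so v_4 = 1^{−1} = 1 (mod 13).
  i = 5 (α = 9): (9−8)(9−1)(9−12)(9−4) = 1·8·(−3)·5 = −120 ≡ 10, so v_5 = 10^{−1} = 4 (mod 13).
  v = [5, 7, 9, 1, 4].
Step 2: syndromes of r = [8, 12, 2, 6, 0] (all sums mod 13).
  S_0 = Σ v_i r_i = 5·8 + 7·12 + 9·2 + 1·6 + 4·0 = 148 ≡ 5.
  S_1 = Σ v_i α_i r_i = 5·8·8 + 7·1·12 + 9·12·2 + 1·4·6 + 4·9·0 = 644 ≡ 7.
  α_i^2 mod 13 = [12, 1, 1, 3, 3].
  S_2 = Σ v_i α_i^2 r_i = 5·12·8 + 7·1·12 + 9·1·2 + 1·3·6 + 4·3·0 = 600 ≡ 2.
  S = (5, 7, 2) ≠ 0, so r is not a codeword (an error is present).
Step 3: locate the error. For a single error e at position i, S_ℓ = v_i·e·α_i^ℓ, so α_err = S_1/S_0.
  S_0^{−1} = 5^{−1} = 8 (mod 13), so α_err = 7·8 = 56 ≡ 4 = α_4. Error position i = 4.
  Consistency check: S_2/S_1 = 2·2 = 4 ≡ 4 = α_err ✓ (single-error assumption holds).
Step 4: error magnitude e = S_0/v_4 = S_0·∏_{j≠4}(α_4 − α_j) = 5·1 = 5 ≡ 5 (mod 13).
Step 5: correct position 4: c_4 = r_4 − e = 6 − 5 ≡ 1 (mod 13). Hence c = [8, 12, 2, 1, 0].
  Check: interpolating c through the α_i gives m(x) = 7 + 5·x (degree < 2) with m(α_i) = c_i for every i, so c is indeed a codeword.


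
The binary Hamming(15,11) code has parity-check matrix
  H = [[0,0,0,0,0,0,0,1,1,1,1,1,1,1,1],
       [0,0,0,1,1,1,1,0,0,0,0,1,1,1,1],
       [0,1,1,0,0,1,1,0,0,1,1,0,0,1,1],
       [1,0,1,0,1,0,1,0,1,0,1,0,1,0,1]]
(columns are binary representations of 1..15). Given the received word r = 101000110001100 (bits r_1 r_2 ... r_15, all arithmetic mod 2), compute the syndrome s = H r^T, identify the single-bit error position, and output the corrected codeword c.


s = (1, 1, 0, 0)^T, error position = 12, corrected codeword c = 101000110000100

Compute s = H r^T mod 2 one row at a time:
  s_1 = 1 + 0 + 0 + 0 + 1 + 1 + 0 + 0 = 3 ≡ 1 (mod 2).
  s_2 = 0 + 0 + 0 + 1 + 1 + 1 + 0 + 0 = 3 ≡ 1 (mod 2).
  s_3 = 0 + 1 + 0 + 1 + 0 + 0 + 0 + 0 = 2 ≡ 0 (mod 2).
  s_4 = 1 + 1 + 0 + 1 + 0 + 0 + 1 + 0 = 4 ≡ 0 (mod 2).
s = (1, 1, 0, 0)^T — this equals column 12 of H (binary 1100), so error is at position 12.
Correct: flip bit 12 of r = 101000110001100 to get c = 101000110000100.


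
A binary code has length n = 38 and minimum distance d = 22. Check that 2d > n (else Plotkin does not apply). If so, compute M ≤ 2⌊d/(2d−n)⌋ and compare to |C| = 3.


Plotkin bound M ≤ 6; given |C| = 3 ≤ bound (satisfied).

Check applicability: 2d = 44, n = 38.
2d − n = 6 > 0, so Plotkin applies.
Compute d/(2d−n) = 22/6 ≈ 3.6667.
⌊d/(2d−n)⌋ = 3.
Plotkin bound: M ≤ 2·3 = 6.
Given |C| = 3, check: satisfied.
This |C| is below the Plotkin bound.


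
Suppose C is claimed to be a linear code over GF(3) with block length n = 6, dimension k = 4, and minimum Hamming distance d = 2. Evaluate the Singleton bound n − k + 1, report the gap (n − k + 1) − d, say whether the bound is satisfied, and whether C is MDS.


Singleton RHS = n − k + 1 = 3, slack = 1, bound satisfied, not MDS.

Singleton bound: d ≤ n − k + 1.
Here n = 6, k = 4, so n − k + 1 = 3.
Given d = 2, check d ≤ 3: YES.
Slack = (n − k + 1) − d = 1.
The code is NOT MDS (slack = 1 > 0).
Description: the claimed parameters are [6, 4, 2]_3; such a code would be non-MDS.


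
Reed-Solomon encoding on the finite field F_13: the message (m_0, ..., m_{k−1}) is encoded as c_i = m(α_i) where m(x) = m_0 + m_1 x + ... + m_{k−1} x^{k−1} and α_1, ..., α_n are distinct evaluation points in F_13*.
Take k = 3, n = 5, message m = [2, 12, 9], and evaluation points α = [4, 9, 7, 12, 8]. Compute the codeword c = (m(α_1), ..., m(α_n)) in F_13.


c = [12, 7, 7, 12, 11]

Message polynomial: m(x) = 2 + 12·x + 9·x^2 (mod 13).
For each evaluation point α_i, compute m(α_i) mod 13:
  α_1 = 4: Horner steps 9 → 9 → 12, so m(4) = 12.
  α_2 = 9: Horner steps 9 → 2 → 7, so m(9) = 7.
  α_3 = 7: Horner steps 9 → 10 → 7, so m(7) = 7.
  α_4 = 12: Horner steps 9 → 3 → 12, so m(12) = 12.
  α_5 = 8: Horner steps 9 → 6 → 11, so m(8) = 11.
Codeword c = [12, 7, 7, 12, 11] ∈ F_13^5.


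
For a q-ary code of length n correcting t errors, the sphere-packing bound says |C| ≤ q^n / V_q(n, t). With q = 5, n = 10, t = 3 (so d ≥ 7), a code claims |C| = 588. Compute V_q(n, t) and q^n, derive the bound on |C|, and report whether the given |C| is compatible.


V_q(n, t) = 8441, q^n = 9765625, Hamming bound = 1156, |C| = 588 ≤ bound (satisfied).

Step 1: Compute V_q(n, t) = Σ_{j=0}^3 C(n, j) (q−1)^j.
  j = 0: C(10,0)·(4)^0 = 1·1 = 1.
  j = 1: C(10,1)·(4)^1 = 10·4 = 40.
  j = 2: C(10,2)·(4)^2 = 45·16 = 720.
  j = 3: C(10,3)·(4)^3 = 120·64 = 7680.
  V_q(n, t) = 1 + 40 + 720 + 7680 = 8441.
Step 2: q^n = 5^10 = 9765625.
Step 3: Hamming bound ⌊q^n / V_q(n,t)⌋ = ⌊9765625/8441⌋ = 1156.
Step 4: Compare |C| = 588 to 1156: satisfied.
The claimed |C| lies below the Hamming bound.


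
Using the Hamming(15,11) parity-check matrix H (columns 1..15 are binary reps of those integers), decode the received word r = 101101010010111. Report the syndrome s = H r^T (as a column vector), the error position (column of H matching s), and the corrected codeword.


s = (1, 1, 1, 1)^T, error position = 15, corrected codeword c = 101101010010110

Compute s = H r^T mod 2 one row at a time:
  s_1 = 1 + 0 + 0 + 1 + 0 + 1 + 1 + 1 = 5 ≡ 1 (mod 2).
  s_2 = 1 + 0 + 1 + 0 + 0 + 1 + 1 + 1 = 5 ≡ 1 (mod 2).
  s_3 = 0 + 1 + 1 + 0 + 0 + 1 + 1 + 1 = 5 ≡ 1 (mod 2).
  s_4 = 1 + 1 + 0 + 0 + 0 + 1 + 1 + 1 = 5 ≡ 1 (mod 2).
s = (1, 1, 1, 1)^T — this equals column 15 of H (binary 1111), so error is at position 15.
Correct: flip bit 15 of r = 101101010010111 to get c = 101101010010110.


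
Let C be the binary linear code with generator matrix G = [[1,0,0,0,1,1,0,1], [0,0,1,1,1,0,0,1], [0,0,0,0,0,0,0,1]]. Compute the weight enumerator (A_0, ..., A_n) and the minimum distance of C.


Weight distribution: A_0 = 1, A_1 = 1, A_3 = 2, A_4 = 3, A_5 = 1. Minimum distance d = 1.

Enumerate all 2^3 = 8 messages m ∈ F_2^3.
For each, compute codeword c = mG in F_2^8, then tally its weight.
  m = 000 → c = 00000000, weight = 0.
  m = 100 → c = 10001101, weight = 4.
  m = 010 → c = 00111001, weight = 4.
  m = 110 → c = 10110100, weight = 4.
  m = 001 → c = 00000001, weight = 1.
  m = 101 → c = 10001100, weight = 3.
  m = 011 → c = 00111000, weight = 3.
  m = 111 → c = 10110101, weight = 5.
Tally weights:
  weight 0: 1 codewords.
  weight 1: 1 codewords.
  weight 3: 2 codewords.
  weight 4: 3 codewords.
  weight 5: 1 codewords.
Minimum distance d = smallest w > 0 with A_w > 0 = 1.
Sanity: Σ A_w = 8 = 2^3 = 8 ✓.


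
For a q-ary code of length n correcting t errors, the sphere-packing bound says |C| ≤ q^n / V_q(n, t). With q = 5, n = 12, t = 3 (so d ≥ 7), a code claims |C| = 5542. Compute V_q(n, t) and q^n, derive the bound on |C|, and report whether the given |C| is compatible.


V_q(n, t) = 15185, q^n = 244140625, Hamming bound = 16077, |C| = 5542 ≤ bound (satisfied).

Step 1: Compute V_q(n, t) = Σ_{j=0}^3 C(n, j) (q−1)^j.
  j = 0: C(12,0)·(4)^0 = 1·1 = 1.
  j = 1: C(12,1)·(4)^1 = 12·4 = 48.
  j = 2: C(12,2)·(4)^2 = 66·16 = 1056.
  j = 3: C(12,3)·(4)^3 = 220·64 = 14080.
  V_q(n, t) = 1 + 48 + 1056 + 14080 = 15185.
Step 2: q^n = 5^12 = 244140625.
Step 3: Hamming bound ⌊q^n / V_q(n,t)⌋ = ⌊244140625/15185⌋ = 16077.
Step 4: Compare |C| = 5542 to 16077: satisfied.
The claimed |C| lies below the Hamming bound.


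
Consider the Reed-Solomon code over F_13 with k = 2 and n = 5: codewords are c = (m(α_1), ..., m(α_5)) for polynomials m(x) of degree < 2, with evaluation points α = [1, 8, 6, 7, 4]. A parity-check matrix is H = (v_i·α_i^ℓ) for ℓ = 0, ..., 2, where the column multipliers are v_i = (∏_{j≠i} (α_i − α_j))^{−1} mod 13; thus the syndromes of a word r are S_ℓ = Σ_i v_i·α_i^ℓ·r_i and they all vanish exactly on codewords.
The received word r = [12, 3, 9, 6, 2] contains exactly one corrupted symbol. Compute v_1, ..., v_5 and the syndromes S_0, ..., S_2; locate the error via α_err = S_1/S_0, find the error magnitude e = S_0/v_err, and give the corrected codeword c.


S = (11, 11, 11), error at position 1, error magnitude e = 1, c = [11, 3, 9, 6, 2].

Step 1: column multipliers v_i = (∏_{j≠i}(α_i − α_j))^{−1} mod 13.
  i = 1 (α = 1): (1−8)(1−6)(1−7)(1−4) = (−7)·(−5)·(−6)·(−3) = 630 ≡ 6, so v_1 = 6^{−1} = 11 (mod 13).
  i = 2 (α = 8): (8−1)(8−6)(8−7)(8−4) = 7·2·1·4 = 56 ≡ 4, so v_2 = 4^{−1} = 10 (mod 13).
  i = 3 (α = 6): (6−1)(6−8)(6−7)(6−4) = 5·(−2)·(−1)·2 = 20 ≡ 7, so v_3 = 7^{−1} = 2 (mod 13).
  i = 4 (α = 7): (7−1)(7−8)(7−6)(7−4) = 6·(−1)·1·3 = −18 ≡ 8, so v_4 = 8^{−1} = 5 (mod 13).
  i = 5 (α = 4): (4−1)(4−8)(4−6)(4−7) = 3·(−4)·(−2)·(−3) = −72 ≡ 6, so v_5 = 6^{−1} = 11 (mod 13).
  v = [11, 10, 2, 5, 11].
Step 2: syndromes of r = [12, 3, 9, 6, 2] (all sums mod 13).
  S_0 = Σ v_i r_i = 11·12 + 10·3 + 2·9 + 5·6 + 11·2 = 232 ≡ 11.
  S_1 = Σ v_i α_i r_i = 11·1·12 + 10·8·3 + 2·6·9 + 5·7·6 + 11·4·2 = 778 ≡ 11.
  α_i^2 mod 13 = [1, 12, 10, 10, 3].
  S_2 = Σ v_i α_i^2 r_i = 11·1·12 + 10·12·3 + 2·10·9 + 5·10·6 + 11·3·2 = 1038 ≡ 11.
  S = (11, 11, 11) ≠ 0, so r is not a codeword (an error is present).
Step 3: locate the error. For a single error e at position i, S_ℓ = v_i·e·α_i^ℓ, so α_err = S_1/S_0.
  S_0^{−1} = 11^{−1} = 6 (mod 13), so α_err = 11·6 = 66 ≡ 1 = α_1. Error position i = 1.
  Consistency check: S_2/S_1 = 11·6 = 66 ≡ 1 = α_err ✓ (single-error assumption holds).
Step 4: error magnitude e = S_0/v_1 = S_0·∏_{j≠1}(α_1 − α_j) = 11·6 = 66 ≡ 1 (mod 13).
Step 5: correct position 1: c_1 = r_1 − e = 12 − 1 ≡ 11 (mod 13). Hence c = [11, 3, 9, 6, 2].
  Check: interpolating c through the α_i gives m(x) = 1 + 10·x (degree < 2) with m(α_i) = c_i for every i, so c is indeed a codeword.


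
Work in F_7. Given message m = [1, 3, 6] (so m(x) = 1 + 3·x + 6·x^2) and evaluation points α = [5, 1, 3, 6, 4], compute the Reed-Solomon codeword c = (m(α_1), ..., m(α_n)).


c = [5, 3, 1, 4, 4]

Message polynomial: m(x) = 1 + 3·x + 6·x^2 (mod 7).
For each evaluation point α_i, compute m(α_i) mod 7:
  α_1 = 5: Horner steps 6 → 5 → 5, so m(5) = 5.
  α_2 = 1: Horner steps 6 → 2 → 3, so m(1) = 3.
  α_3 = 3: Horner steps 6 → 0 → 1, so m(3) = 1.
  α_4 = 6: Horner steps 6 → 4 → 4, so m(6) = 4.
  α_5 = 4: Horner steps 6 → 6 → 4, so m(4) = 4.
Codeword c = [5, 3, 1, 4, 4] ∈ F_7^5.


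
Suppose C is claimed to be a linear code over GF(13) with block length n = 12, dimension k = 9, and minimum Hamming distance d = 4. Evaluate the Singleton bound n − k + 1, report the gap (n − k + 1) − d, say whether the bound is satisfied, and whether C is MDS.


Singleton RHS = n − k + 1 = 4, slack = 0, bound satisfied, MDS.

Singleton bound: d ≤ n − k + 1.
Here n = 12, k = 9, so n − k + 1 = 4.
Given d = 4, check d ≤ 4: YES.
Slack = (n − k + 1) − d = 0.
The code is MDS (slack = 0).
Description: the claimed parameters are [12, 9, 4]_13; such a code would be MDS (meets Singleton bound).


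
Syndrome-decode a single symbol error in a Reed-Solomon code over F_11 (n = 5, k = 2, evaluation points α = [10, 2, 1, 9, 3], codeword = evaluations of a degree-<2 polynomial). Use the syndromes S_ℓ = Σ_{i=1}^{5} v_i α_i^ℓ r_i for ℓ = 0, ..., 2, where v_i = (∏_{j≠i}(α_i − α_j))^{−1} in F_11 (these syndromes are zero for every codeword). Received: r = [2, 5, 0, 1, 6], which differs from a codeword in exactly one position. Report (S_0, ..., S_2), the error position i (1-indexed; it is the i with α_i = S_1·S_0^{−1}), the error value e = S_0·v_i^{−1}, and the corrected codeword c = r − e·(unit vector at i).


S = (7, 7, 7), error at position 3, error magnitude e = 7, c = [2, 5, 4, 1, 6].

Step 1: column multipliers v_i = (∏_{j≠i}(α_i − α_j))^{−1} mod 11.
  i = 1 (α = 10): (10−2)(10−1)(10−9)(10−3) = 8·9·1·7 = 504 ≡ 9, so v_1 = 9^{−1} = 5 (mod 11).
  i = 2 (α = 2): (2−10)(2−1)(2−9)(2−3) = (−8)·1·(−7)·(−1) = −56 ≡ 10, so v_2 = 10^{−1} = 10 (mod 11).
  i = 3 (α = 1): (1−10)(1−2)(1−9)(1−3) = (−9)·(−1)·(−8)·(−2) = 144 ≡ 1, so v_3 = 1^{−1} = 1 (mod 11).
  i = 4 (α = 9): (9−10)(9−2)(9−1)(9−3) = (−1)·7·8·6 = −336 ≡ 5, so v_4 = 5^{−1} = 9 (mod 11).
  i = 5 (α = 3): (3−10)(3−2)(3−1)(3−9) = (−7)·1·2·(−6) = 84 ≡ 7, so v_5 = 7^{−1} = 8 (mod 11).
  v = [5, 10, 1, 9, 8].
Step 2: syndromes of r = [2, 5, 0, 1, 6] (all sums mod 11).
  S_0 = Σ v_i r_i = 5·2 + 10·5 + 1·0 + 9·1 + 8·6 = 117 ≡ 7.
  S_1 = Σ v_i α_i r_i = 5·10·2 + 10·2·5 + 1·1·0 + 9·9·1 + 8·3·6 = 425 ≡ 7.
  α_i^2 mod 11 = [1, 4, 1, 4, 9].
  S_2 = Σ v_i α_i^2 r_i = 5·1·2 + 10·4·5 + 1·1·0 + 9·4·1 + 8·9·6 = 678 ≡ 7.
  S = (7, 7, 7) ≠ 0, so r is not a codeword (an error is present).
Step 3: locate the error. For a single error e at position i, S_ℓ = v_i·e·α_i^ℓ, so α_err = S_1/S_0.
  S_0^{−1} = 7^{−1} = 8 (mod 11), so α_err = 7·8 = 56 ≡ 1 = α_3. Error position i = 3.
  Consistency check: S_2/S_1 = 7·8 = 56 ≡ 1 = α_err ✓ (single-error assumption holds).
Step 4: error magnitude e = S_0/v_3 = S_0·∏_{j≠3}(α_3 − α_j) = 7·1 = 7 ≡ 7 (mod 11).
Step 5: correct position 3: c_3 = r_3 − e = 0 − 7 ≡ 4 (mod 11). Hence c = [2, 5, 4, 1, 6].
  Check: interpolating c through the α_i gives m(x) = 3 + 1·x (degree < 2) with m(α_i) = c_i for every i, so c is indeed a codeword.


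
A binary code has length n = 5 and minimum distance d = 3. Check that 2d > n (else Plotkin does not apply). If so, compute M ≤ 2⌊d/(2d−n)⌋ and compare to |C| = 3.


Plotkin bound M ≤ 6; given |C| = 3 ≤ bound (satisfied).

Check applicability: 2d = 6, n = 5.
2d − n = 1 > 0, so Plotkin applies.
Compute d/(2d−n) = 3/1 ≈ 3.0000.
⌊d/(2d−n)⌋ = 3.
Plotkin bound: M ≤ 2·3 = 6.
Given |C| = 3, check: satisfied.
This |C| is below the Plotkin bound.


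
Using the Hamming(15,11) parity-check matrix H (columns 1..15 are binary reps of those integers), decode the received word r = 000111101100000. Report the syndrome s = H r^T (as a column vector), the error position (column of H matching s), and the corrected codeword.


s = (0, 0, 1, 1)^T, error position = 3, corrected codeword c = 001111101100000

Compute s = H r^T mod 2 one row at a time:
  s_1 = 0 + 1 + 1 + 0 + 0 + 0 + 0 + 0 = 2 ≡ 0 (mod 2).
  s_2 = 1 + 1 + 1 + 1 + 0 + 0 + 0 + 0 = 4 ≡ 0 (mod 2).
  s_3 = 0 + 0 + 1 + 1 + 1 + 0 + 0 + 0 = 3 ≡ 1 (mod 2).
  s_4 = 0 + 0 + 1 + 1 + 1 + 0 + 0 + 0 = 3 ≡ 1 (mod 2).
s = (0, 0, 1, 1)^T — this equals column 3 of H (binary 0011), so error is at position 3.
Correct: flip bit 3 of r = 000111101100000 to get c = 001111101100000.


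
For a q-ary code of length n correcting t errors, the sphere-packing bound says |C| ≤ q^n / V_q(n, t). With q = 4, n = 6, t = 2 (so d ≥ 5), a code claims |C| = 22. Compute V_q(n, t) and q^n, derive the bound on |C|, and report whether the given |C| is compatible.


V_q(n, t) = 154, q^n = 4096, Hamming bound = 26, |C| = 22 ≤ bound (satisfied).

Step 1: Compute V_q(n, t) = Σ_{j=0}^2 C(n, j) (q−1)^j.
  j = 0: C(6,0)·(3)^0 = 1·1 = 1.
  j = 1: C(6,1)·(3)^1 = 6·3 = 18.
  j = 2: C(6,2)·(3)^2 = 15·9 = 135.
  V_q(n, t) = 1 + 18 + 135 = 154.
Step 2: q^n = 4^6 = 4096.
Step 3: Hamming bound ⌊q^n / V_q(n,t)⌋ = ⌊4096/154⌋ = 26.
Step 4: Compare |C| = 22 to 26: satisfied.
The claimed |C| lies below the Hamming bound.


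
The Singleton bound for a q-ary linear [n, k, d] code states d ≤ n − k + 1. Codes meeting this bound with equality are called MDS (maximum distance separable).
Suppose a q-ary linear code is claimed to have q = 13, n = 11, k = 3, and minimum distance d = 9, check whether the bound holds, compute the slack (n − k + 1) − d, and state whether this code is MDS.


Singleton RHS = n − k + 1 = 9, slack = 0, bound satisfied, MDS.

Singleton bound: d ≤ n − k + 1.
Here n = 11, k = 3, so n − k + 1 = 9.
Given d = 9, check d ≤ 9: YES.
Slack = (n − k + 1) − d = 0.
The code is MDS (slack = 0).
Description: the claimed parameters are [11, 3, 9]_13; such a code would be MDS (meets Singleton bound).


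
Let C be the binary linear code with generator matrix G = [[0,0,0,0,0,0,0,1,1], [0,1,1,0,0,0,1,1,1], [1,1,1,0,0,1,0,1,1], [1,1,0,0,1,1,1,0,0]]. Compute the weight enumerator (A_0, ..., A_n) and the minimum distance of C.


Weight distribution: A_0 = 1, A_2 = 2, A_3 = 3, A_4 = 3, A_5 = 4, A_6 = 2, A_7 = 1. Minimum distance d = 2.

Enumerate all 2^4 = 16 messages m ∈ F_2^4.
For each, compute codeword c = mG in F_2^9, then tally its weight.
  m = 0000 → c = 000000000, weight = 0.
  m = 1000 → c = 000000011, weight = 2.
  m = 0100 → c = 011000111, weight = 5.
  m = 1100 → c = 011000100, weight = 3.
  m = 0010 → c = 111001011, weight = 6.
  m = 1010 → c = 111001000, weight = 4.
  m = 0110 → c = 100001100, weight = 3.
  m = 1110 → c = 100001111, weight = 5.
  m = 0001 → c = 110011100, weight = 5.
  m = 1001 → c = 110011111, weight = 7.
  m = 0101 → c = 101011011, weight = 6.
  m = 1101 → c = 101011000, weight = 4.
  m = 0011 → c = 001010111, weight = 5.
  m = 1011 → c = 001010100, weight = 3.
  m = 0111 → c = 010010000, weight = 2.
  m = 1111 → c = 010010011, weight = 4.
Tally weights:
  weight 0: 1 codewords.
  weight 2: 2 codewords.
  weight 3: 3 codewords.
  weight 4: 3 codewords.
  weight 5: 4 codewords.
  weight 6: 2 codewords.
  weight 7: 1 codewords.
Minimum distance d = smallest w > 0 with A_w > 0 = 2.
Sanity: Σ A_w = 16 = 2^4 = 16 ✓.


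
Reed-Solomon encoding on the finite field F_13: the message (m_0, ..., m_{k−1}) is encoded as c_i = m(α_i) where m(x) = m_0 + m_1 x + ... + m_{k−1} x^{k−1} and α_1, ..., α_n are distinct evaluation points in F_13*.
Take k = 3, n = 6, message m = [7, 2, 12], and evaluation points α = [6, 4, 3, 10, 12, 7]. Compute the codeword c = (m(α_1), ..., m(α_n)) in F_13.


c = [9, 12, 4, 5, 4, 11]

Message polynomial: m(x) = 7 + 2·x + 12·x^2 (mod 13).
For each evaluation point α_i, compute m(α_i) mod 13:
  α_1 = 6: Horner steps 12 → 9 → 9, so m(6) = 9.
  α_2 = 4: Horner steps 12 → 11 → 12, so m(4) = 12.
  α_3 = 3: Horner steps 12 → 12 → 4, so m(3) = 4.
  α_4 = 10: Horner steps 12 → 5 → 5, so m(10) = 5.
  α_5 = 12: Horner steps 12 → 3 → 4, so m(12) = 4.
  α_6 = 7: Horner steps 12 → 8 → 11, so m(7) = 11.
Codeword c = [9, 12, 4, 5, 4, 11] ∈ F_13^6.


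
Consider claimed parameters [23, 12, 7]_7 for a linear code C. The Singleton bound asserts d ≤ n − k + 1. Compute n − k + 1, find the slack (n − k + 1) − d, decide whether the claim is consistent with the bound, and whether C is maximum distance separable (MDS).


Singleton RHS = n − k + 1 = 12, slack = 5, bound satisfied, not MDS.

Singleton bound: d ≤ n − k + 1.
Here n = 23, k = 12, so n − k + 1 = 12.
Given d = 7, check d ≤ 12: YES.
Slack = (n − k + 1) − d = 5.
The code is NOT MDS (slack = 5 > 0).
Description: the claimed parameters are [23, 12, 7]_7; such a code would be non-MDS.


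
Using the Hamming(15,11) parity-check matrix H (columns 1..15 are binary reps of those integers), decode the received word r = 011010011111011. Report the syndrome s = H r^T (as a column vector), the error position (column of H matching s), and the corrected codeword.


s = (1, 0, 0, 1)^T, error position = 9, corrected codeword c = 011010010111011

Compute s = H r^T mod 2 one row at a time:
  s_1 = 1 + 1 + 1 + 1 + 1 + 0 + 1 + 1 = 7 ≡ 1 (mod 2).
  s_2 = 0 + 1 + 0 + 0 + 1 + 0 + 1 + 1 = 4 ≡ 0 (mod 2).
  s_3 = 1 + 1 + 0 + 0 + 1 + 1 + 1 + 1 = 6 ≡ 0 (mod 2).
  s_4 = 0 + 1 + 1 + 0 + 1 + 1 + 0 + 1 = 5 ≡ 1 (mod 2).
s = (1, 0, 0, 1)^T — this equals column 9 of H (binary 1001), so error is at position 9.
Correct: flip bit 9 of r = 011010011111011 to get c = 011010010111011.


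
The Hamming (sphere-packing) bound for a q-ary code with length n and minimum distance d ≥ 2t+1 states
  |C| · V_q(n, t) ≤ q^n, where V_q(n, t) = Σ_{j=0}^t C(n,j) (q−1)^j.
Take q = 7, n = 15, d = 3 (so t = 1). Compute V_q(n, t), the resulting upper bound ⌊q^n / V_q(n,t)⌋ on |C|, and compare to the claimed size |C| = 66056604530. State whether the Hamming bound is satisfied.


V_q(n, t) = 91, q^n = 4747561509943, Hamming bound = 52171005603, |C| = 66056604530 > bound (violated).

Step 1: Compute V_q(n, t) = Σ_{j=0}^1 C(n, j) (q−1)^j.
  j = 0: C(15,0)·(6)^0 = 1·1 = 1.
  j = 1: C(15,1)·(6)^1 = 15·6 = 90.
  V_q(n, t) = 1 + 90 = 91.
Step 2: q^n = 7^15 = 4747561509943.
Step 3: Hamming bound ⌊q^n / V_q(n,t)⌋ = ⌊4747561509943/91⌋ = 52171005603.
Step 4: Compare |C| = 66056604530 to 52171005603: violated.
The claimed |C| lies above the Hamming bound, so no 7-ary code of length 15 with d ≥ 3 can have 66056604530 codewords.


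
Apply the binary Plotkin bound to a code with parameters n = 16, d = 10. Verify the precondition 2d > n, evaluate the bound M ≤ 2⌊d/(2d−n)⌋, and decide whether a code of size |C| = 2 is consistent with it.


Plotkin bound M ≤ 4; given |C| = 2 ≤ bound (satisfied).

Check applicability: 2d = 20, n = 16.
2d − n = 4 > 0, so Plotkin applies.
Compute d/(2d−n) = 10/4 ≈ 2.5000.
⌊d/(2d−n)⌋ = 2.
Plotkin bound: M ≤ 2·2 = 4.
Given |C| = 2, check: satisfied.
This |C| is below the Plotkin bound.


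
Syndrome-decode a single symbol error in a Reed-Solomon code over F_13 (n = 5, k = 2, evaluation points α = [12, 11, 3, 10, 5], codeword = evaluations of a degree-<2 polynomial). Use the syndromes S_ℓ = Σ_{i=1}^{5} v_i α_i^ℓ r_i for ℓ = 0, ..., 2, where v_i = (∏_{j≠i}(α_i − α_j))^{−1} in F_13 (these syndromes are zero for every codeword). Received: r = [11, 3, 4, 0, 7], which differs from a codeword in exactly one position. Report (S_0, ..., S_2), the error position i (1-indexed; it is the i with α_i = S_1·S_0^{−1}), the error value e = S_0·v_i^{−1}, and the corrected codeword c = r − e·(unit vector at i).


S = (1, 10, 9), error at position 4, error magnitude e = 5, c = [11, 3, 4, 8, 7].

Step 1: column multipliers v_i = (∏_{j≠i}(α_i − α_j))^{−1} mod 13.
  i = 1 (α = 12): (12−11)(12−3)(12−10)(12−5) = 1·9·2·7 = 126 ≡ 9, so v_1 = 9^{−1} = 3 (mod 13).
  i = 2 (α = 11): (11−12)(11−3)(11−10)(11−5) = (−1)·8·1·6 = −48 ≡ 4, so v_2 = 4^{−1} = 10 (mod 13).
  i = 3 (α = 3): (3−12)(3−11)(3−10)(3−5) = (−9)·(−8)·(−7)·(−2) = 1008 ≡ 7, so v_3 = 7^{−1} = 2 (mod 13).
  i = 4 (α = 10): (10−12)(10−11)(10−3)(10−5) = (−2)·(−1)·7·5 = 70 ≡ 5, so v_4 = 5^{−1} = 8 (mod 13).
  i = 5 (α = 5): (5−12)(5−11)(5−3)(5−10) = (−7)·(−6)·2·(−5) = −420 ≡ 9, so v_5 = 9^{−1} = 3 (mod 13).
  v = [3, 10, 2, 8, 3].
Step 2: syndromes of r = [11, 3, 4, 0, 7] (all sums mod 13).
  S_0 = Σ v_i r_i = 3·11 + 10·3 + 2·4 + 8·0 + 3·7 = 92 ≡ 1.
  S_1 = Σ v_i α_i r_i = 3·12·11 + 10·11·3 + 2·3·4 + 8·10·0 + 3·5·7 = 855 ≡ 10.
  α_i^2 mod 13 = [1, 4, 9, 9, 12].
  S_2 = Σ v_i α_i^2 r_i = 3·1·11 + 10·4·3 + 2·9·4 + 8·9·0 + 3·12·7 = 477 ≡ 9.
  S = (1, 10, 9) ≠ 0, so r is not a codeword (an error is present).
Step 3: locate the error. For a single error e at position i, S_ℓ = v_i·e·α_i^ℓ, so α_err = S_1/S_0.
  S_0^{−1} = 1^{−1} = 1 (mod 13), so α_err = 10·1 = 10 ≡ 10 = α_4. Error position i = 4.
  Consistency check: S_2/S_1 = 9·4 = 36 ≡ 10 = α_err ✓ (single-error assumption holds).
Step 4: error magnitude e = S_0/v_4 = S_0·∏_{j≠4}(α_4 − α_j) = 1·5 = 5 ≡ 5 (mod 13).
Step 5: correct position 4: c_4 = r_4 − e = 0 − 5 ≡ 8 (mod 13). Hence c = [11, 3, 4, 8, 7].
  Check: interpolating c through the α_i gives m(x) = 6 + 8·x (degree < 2) with m(α_i) = c_i for every i, so c is indeed a codeword.


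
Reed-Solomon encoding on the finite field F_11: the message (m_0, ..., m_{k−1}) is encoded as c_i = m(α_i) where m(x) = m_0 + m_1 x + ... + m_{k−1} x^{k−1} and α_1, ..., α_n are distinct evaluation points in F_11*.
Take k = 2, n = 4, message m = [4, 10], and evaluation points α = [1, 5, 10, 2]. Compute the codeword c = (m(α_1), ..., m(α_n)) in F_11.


c = [3, 10, 5, 2]

Message polynomial: m(x) = 4 + 10·x (mod 11).
For each evaluation point α_i, compute m(α_i) mod 11:
  α_1 = 1: Horner steps 10 → 3, so m(1) = 3.
  α_2 = 5: Horner steps 10 → 10, so m(5) = 10.
  α_3 = 10: Horner steps 10 → 5, so m(10) = 5.
  α_4 = 2: Horner steps 10 → 2, so m(2) = 2.
Codeword c = [3, 10, 5, 2] ∈ F_11^4.
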